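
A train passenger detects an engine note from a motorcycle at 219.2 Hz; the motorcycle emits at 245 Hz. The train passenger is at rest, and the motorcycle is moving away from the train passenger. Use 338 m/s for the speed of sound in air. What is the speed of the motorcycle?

f' = f · v/(v + v_s) ⇒ v_s = v · |1 − f/f'|.
v_s = 338 × |1 − 245/219.2| = 338 × 0.1177 ≈ 40 m/s.

40 m/s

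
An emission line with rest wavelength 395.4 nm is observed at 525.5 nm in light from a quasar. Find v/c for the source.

λ'/λ₀ = 1.3290 > 1 (redshift), so the source is receding.
λ'/λ₀ = √((1 + β)/(1 − β)) for a receding source ⇒ β = (r² − 1)/(r² + 1) with r = λ'/λ₀.
β = (1.7663 − 1)/(1.7663 + 1) ≈ 0.277.

0.277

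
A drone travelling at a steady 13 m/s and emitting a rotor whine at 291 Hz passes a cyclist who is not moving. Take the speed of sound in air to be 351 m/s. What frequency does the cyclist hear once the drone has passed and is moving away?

Receding: f₂ = f · v/(v + v_s) = 291 × 351/364 ≈ 281 Hz.

281 Hz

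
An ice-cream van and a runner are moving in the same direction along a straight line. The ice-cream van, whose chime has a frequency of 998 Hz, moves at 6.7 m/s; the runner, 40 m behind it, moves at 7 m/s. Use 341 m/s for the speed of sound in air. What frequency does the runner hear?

999 Hz

The runner is behind, so the ice-cream van is moving away from it while the runner is moving toward the ice-cream van.
Both move, so f' = f · (v + v_o)/(v + v_s).
f' = 998 × (341 + 7)/(341 + 6.7) = 998 × 348/347.7 ≈ 999 Hz.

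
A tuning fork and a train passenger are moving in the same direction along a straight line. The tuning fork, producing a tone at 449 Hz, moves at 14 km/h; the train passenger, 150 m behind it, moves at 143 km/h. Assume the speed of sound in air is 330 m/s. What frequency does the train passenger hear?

14 km/h = 3.889 m/s; 143 km/h = 39.72 m/s.
The train passenger is behind, so the tuning fork is moving away from it while the train passenger is moving toward the tuning fork.
With source receding and observer approaching, f' = f · (v + v_o)/(v + v_s).
f' = 449 × (330 + 39.72)/(330 + 3.889) = 449 × 369.72/333.89 ≈ 497 Hz.

497 Hz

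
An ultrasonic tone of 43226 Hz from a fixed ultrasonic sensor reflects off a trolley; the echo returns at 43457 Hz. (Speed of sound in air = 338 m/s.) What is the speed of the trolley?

Double Doppler shift off a moving reflector: f₂ = f₀ · (v + u)/(v − u) (u > 0 toward emitter).
Rearranging, u = v · (f₂ − f₀)/(f₂ + f₀) = 338 × 231/86683 ≈ 0.90 m/s.
So the trolley is moving at 0.90 m/s toward the emitter.

0.90 m/s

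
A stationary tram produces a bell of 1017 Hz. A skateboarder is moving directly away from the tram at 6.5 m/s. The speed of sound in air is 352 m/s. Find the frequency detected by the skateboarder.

998 Hz

Moving observer, stationary source: f' = f · (v − v_o)/v.
f' = 1017 × (352 − 6.5)/352 = 1017 × 345.5/352 ≈ 998 Hz.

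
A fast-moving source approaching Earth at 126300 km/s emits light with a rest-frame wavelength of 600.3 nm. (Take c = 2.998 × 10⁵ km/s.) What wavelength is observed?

β = v/c = 126300/299800 = 0.4213.
Relativistic Doppler for wavelength: λ' = λ₀ · √((1 − β)/(1 + β)).
λ' = 600.3 × √(0.5787/1.4213) = 600.3 × 0.63811 ≈ 383.1 nm.

383.1 nm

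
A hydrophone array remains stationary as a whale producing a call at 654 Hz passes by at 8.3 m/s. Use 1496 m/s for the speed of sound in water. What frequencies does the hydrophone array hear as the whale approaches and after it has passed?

658 Hz approaching; 650 Hz receding

Approaching: f₁ = f · v/(v − v_s) = 654 × 1496/1487.7 ≈ 658 Hz.
Receding: f₂ = f · v/(v + v_s) = 654 × 1496/1504.3 ≈ 650 Hz.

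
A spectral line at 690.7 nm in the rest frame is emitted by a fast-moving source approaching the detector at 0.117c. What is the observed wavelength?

Relativistic Doppler for wavelength: λ' = λ₀ · √((1 − β)/(1 + β)).
λ' = 690.7 × √(0.8830/1.1170) = 690.7 × 0.88911 ≈ 614.1 nm.

614.1 nm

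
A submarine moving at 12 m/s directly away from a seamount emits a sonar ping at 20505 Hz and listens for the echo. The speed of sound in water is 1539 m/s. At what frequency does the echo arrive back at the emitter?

The seamount receives the sound from a moving source: f₁ = f₀ · v/(v + v_e) = 20505 × 1539/1551 ≈ 20346 Hz.
On the return leg the submarine is a moving observer: f₂ = f₁ · (v − v_e)/v = 20346 × 1527/1539 ≈ 20188 Hz.

20188 Hz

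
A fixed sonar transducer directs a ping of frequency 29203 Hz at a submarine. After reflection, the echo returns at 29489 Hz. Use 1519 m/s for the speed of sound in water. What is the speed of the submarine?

Double Doppler shift off a moving reflector: f₂ = f₀ · (v + u)/(v − u) (u > 0 toward emitter).
Rearranging, u = v · (f₂ − f₀)/(f₂ + f₀) = 1519 × 286/58692 ≈ 7.4 m/s.
So the submarine is moving at 7.4 m/s toward the emitter.

7.4 m/s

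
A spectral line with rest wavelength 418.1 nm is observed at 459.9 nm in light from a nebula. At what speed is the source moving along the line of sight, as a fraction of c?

λ'/λ₀ = 1.1000 > 1 (redshift), so the source is receding.
λ'/λ₀ = √((1 + β)/(1 − β)) for a receding source ⇒ β = (r² − 1)/(r² + 1) with r = λ'/λ₀.
β = (1.2099 − 1)/(1.2099 + 1) ≈ 0.095.

0.095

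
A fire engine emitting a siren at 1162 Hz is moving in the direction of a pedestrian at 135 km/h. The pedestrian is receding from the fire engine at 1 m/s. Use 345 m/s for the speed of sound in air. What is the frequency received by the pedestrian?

1300 Hz

135 km/h = 37.5 m/s.
With source approaching and observer receding, f' = f · (v − v_o)/(v − v_s).
f' = 1162 × (345 − 1)/(345 − 37.5) = 1162 × 344/307.5 ≈ 1300 Hz.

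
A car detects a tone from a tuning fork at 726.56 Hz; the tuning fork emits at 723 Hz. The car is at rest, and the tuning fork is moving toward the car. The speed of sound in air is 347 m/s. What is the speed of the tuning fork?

1.70 m/s

f' = f · v/(v − v_s) ⇒ v_s = v · |1 − f/f'|.
v_s = 347 × |1 − 723/726.56| = 347 × 0.0049 ≈ 1.70 m/s.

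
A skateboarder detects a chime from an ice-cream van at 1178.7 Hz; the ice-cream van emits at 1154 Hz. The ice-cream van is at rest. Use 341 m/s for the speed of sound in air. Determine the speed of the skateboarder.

7.3 m/s

f' > f, so the skateboarder is approaching.
f' = f · (v + v_o)/v ⇒ v_o = v · |f'/f − 1|.
v_o = 341 × |1178.7/1154 − 1| = 341 × 0.0214 ≈ 7.3 m/s.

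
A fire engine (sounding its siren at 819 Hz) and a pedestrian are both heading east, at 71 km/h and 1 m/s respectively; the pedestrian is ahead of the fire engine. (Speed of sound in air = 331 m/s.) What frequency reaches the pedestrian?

71 km/h = 19.72 m/s.
The pedestrian is ahead, so the fire engine is moving toward it while the pedestrian is moving away from the fire engine.
Both move, so f' = f · (v − v_o)/(v − v_s).
f' = 819 × (331 − 1)/(331 − 19.72) = 819 × 330/311.28 ≈ 868 Hz.

868 Hz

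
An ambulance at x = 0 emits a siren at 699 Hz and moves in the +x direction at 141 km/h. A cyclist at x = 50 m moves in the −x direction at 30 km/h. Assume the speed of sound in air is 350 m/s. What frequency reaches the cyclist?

141 km/h = 39.17 m/s; 30 km/h = 8.333 m/s.
The observer lies on the +x side, so the source is heading toward the observer and the observer is heading toward the source.
With source approaching and observer approaching, f' = f · (v + v_o)/(v − v_s).
f' = 699 × (350 + 8.333)/(350 − 39.17) = 699 × 358.33/310.83 ≈ 806 Hz.

806 Hz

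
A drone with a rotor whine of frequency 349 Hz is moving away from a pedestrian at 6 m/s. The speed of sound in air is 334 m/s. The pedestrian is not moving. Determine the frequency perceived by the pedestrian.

343 Hz

With the source moving away from a stationary observer, f' = f · v/(v + v_s).
f' = 349 × 334/(334 + 6) = 349 × 334/340 ≈ 343 Hz.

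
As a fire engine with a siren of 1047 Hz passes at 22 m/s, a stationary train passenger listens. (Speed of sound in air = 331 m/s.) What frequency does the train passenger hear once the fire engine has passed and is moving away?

982 Hz

Receding: f₂ = f · v/(v + v_s) = 1047 × 331/353 ≈ 982 Hz.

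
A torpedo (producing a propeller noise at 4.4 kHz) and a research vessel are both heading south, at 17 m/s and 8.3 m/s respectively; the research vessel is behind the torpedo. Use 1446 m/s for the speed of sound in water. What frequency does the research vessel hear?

The research vessel is behind, so the torpedo is moving away from it while the research vessel is moving toward the torpedo.
General Doppler shift: f' = f · (v + v_o)/(v + v_s).
f' = 4.4 × (1446 + 8.3)/(1446 + 17) = 4.4 × 1454.3/1463 ≈ 4.37 kHz.

4.37 kHz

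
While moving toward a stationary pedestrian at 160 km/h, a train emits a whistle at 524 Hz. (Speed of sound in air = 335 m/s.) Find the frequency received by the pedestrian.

160 km/h = 44.44 m/s.
With the source moving toward a stationary observer, f' = f · v/(v − v_s).
f' = 524 × 335/(335 − 44.44) = 524 × 335/290.6 ≈ 604 Hz.

604 Hz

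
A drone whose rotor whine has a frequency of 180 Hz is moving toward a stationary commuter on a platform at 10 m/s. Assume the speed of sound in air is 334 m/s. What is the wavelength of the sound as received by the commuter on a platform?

1.80 m

With the source moving toward a stationary observer, f' = f · v/(v − v_s).
f' = 180 × 334/(334 − 10) ≈ 186 Hz.
λ' = v/f' = 334/185.556 ≈ 1.80 m.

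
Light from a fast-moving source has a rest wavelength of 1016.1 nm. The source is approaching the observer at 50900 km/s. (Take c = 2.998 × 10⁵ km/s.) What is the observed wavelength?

β = v/c = 50900/299800 = 0.1698.
Relativistic Doppler for wavelength: λ' = λ₀ · √((1 − β)/(1 + β)).
λ' = 1016.1 × √(0.8302/1.1698) = 1016.1 × 0.84245 ≈ 856.0 nm.

856.0 nm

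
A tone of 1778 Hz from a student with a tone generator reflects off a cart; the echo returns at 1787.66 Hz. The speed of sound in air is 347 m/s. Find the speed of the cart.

0.94 m/s

Double Doppler shift off a moving reflector: f₂ = f₀ · (v + u)/(v − u) (u > 0 toward emitter).
Rearranging, u = v · (f₂ − f₀)/(f₂ + f₀) = 347 × 9.66/3565.66 ≈ 0.94 m/s.
So the cart is moving at 0.94 m/s toward the emitter.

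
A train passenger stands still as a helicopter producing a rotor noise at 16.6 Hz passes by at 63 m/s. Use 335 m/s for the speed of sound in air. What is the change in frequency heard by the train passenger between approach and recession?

6.47 Hz

Approaching: f₁ = f · v/(v − v_s) = 16.6 × 335/272 ≈ 20.44 Hz.
Receding: f₂ = f · v/(v + v_s) = 16.6 × 335/398 ≈ 13.97 Hz.
Drop: f₁ − f₂ = 2f·v·v_s/(v² − v_s²) = 2 × 16.6 × 335 × 63/(335² − 63²) ≈ 6.47 Hz.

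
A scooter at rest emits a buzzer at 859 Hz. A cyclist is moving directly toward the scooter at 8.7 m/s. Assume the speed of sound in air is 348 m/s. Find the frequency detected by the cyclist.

880 Hz

Only the observer moves, toward the source, so f' = f · (v + v_o)/v.
f' = 859 × (348 + 8.7)/348 = 859 × 356.7/348 ≈ 880 Hz.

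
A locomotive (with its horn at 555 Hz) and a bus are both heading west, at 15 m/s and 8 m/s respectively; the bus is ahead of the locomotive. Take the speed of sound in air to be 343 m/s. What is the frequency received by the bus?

The bus is ahead, so the locomotive is moving toward it while the bus is moving away from the locomotive.
General Doppler shift: f' = f · (v − v_o)/(v − v_s).
f' = 555 × (343 − 8)/(343 − 15) = 555 × 335/328 ≈ 567 Hz.

567 Hz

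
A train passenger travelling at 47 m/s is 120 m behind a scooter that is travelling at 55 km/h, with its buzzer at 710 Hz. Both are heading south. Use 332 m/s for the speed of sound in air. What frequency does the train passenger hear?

55 km/h = 15.28 m/s.
The train passenger is behind, so the scooter is moving away from it while the train passenger is moving toward the scooter.
With source receding and observer approaching, f' = f · (v + v_o)/(v + v_s).
f' = 710 × (332 + 47)/(332 + 15.28) = 710 × 379/347.28 ≈ 775 Hz.

775 Hz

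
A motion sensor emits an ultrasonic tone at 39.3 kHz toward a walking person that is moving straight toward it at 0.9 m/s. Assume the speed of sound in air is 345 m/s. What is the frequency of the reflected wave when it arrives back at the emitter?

At the walking person (a moving observer), f₁ = f₀ · (v + u)/v = 39.3 × 345.9/345 ≈ 39.4 kHz.
The reflection then acts as a moving source: f₂ = f₁ · v/(v − u) ≈ 39.5 kHz.

39.5 kHz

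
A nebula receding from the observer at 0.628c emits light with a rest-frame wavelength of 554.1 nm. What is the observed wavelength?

1159.2 nm

Relativistic Doppler for wavelength: λ' = λ₀ · √((1 + β)/(1 − β)).
λ' = 554.1 × √(1.6280/0.3720) = 554.1 × 2.09197 ≈ 1159.2 nm.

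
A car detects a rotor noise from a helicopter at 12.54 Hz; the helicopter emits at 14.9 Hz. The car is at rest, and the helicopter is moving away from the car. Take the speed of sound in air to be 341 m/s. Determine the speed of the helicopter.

f' = f · v/(v + v_s) ⇒ v_s = v · |1 − f/f'|.
v_s = 341 × |1 − 14.9/12.54| = 341 × 0.1882 ≈ 64 m/s.

64 m/s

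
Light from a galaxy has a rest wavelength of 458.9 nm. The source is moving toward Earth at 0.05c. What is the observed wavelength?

Relativistic Doppler for wavelength: λ' = λ₀ · √((1 − β)/(1 + β)).
λ' = 458.9 × √(0.9500/1.0500) = 458.9 × 0.95119 ≈ 436.5 nm.

436.5 nm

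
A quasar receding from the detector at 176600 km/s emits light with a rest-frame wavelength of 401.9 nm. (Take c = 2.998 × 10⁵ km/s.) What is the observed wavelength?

β = v/c = 176600/299800 = 0.5891.
Relativistic Doppler for wavelength: λ' = λ₀ · √((1 + β)/(1 − β)).
λ' = 401.9 × √(1.5891/0.4109) = 401.9 × 1.96644 ≈ 790.3 nm.

790.3 nm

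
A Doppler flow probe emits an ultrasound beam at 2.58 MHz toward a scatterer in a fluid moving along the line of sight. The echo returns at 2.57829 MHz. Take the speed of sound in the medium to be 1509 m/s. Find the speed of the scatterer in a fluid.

0.50 m/s

Double Doppler shift off a moving reflector: f₂ = f₀ · (v + u)/(v − u) (u > 0 toward emitter).
Rearranging, u = v · (f₂ − f₀)/(f₂ + f₀) = 1509 × -0.00171/5.15829 ≈ -0.50 m/s.
So the scatterer in a fluid is moving at 0.50 m/s away from the emitter.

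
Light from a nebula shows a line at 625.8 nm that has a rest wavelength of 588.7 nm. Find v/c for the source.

λ'/λ₀ = 1.0630 > 1 (redshift), so the source is receding.
λ'/λ₀ = √((1 + β)/(1 − β)) for a receding source ⇒ β = (r² − 1)/(r² + 1) with r = λ'/λ₀.
β = (1.1300 − 1)/(1.1300 + 1) ≈ 0.061.

0.061c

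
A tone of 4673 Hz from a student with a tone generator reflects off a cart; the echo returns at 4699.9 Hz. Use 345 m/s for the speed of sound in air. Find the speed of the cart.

Double Doppler shift off a moving reflector: f₂ = f₀ · (v + u)/(v − u) (u > 0 toward emitter).
Rearranging, u = v · (f₂ − f₀)/(f₂ + f₀) = 345 × 26.9/9372.9 ≈ 0.99 m/s.
So the cart is moving at 0.99 m/s toward the emitter.

0.99 m/s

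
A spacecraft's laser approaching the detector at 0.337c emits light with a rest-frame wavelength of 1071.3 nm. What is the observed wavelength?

Relativistic Doppler for wavelength: λ' = λ₀ · √((1 − β)/(1 + β)).
λ' = 1071.3 × √(0.6630/1.3370) = 1071.3 × 0.70419 ≈ 754.4 nm.

754.4 nm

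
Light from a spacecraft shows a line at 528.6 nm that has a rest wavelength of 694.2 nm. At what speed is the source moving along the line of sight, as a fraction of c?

λ'/λ₀ = 0.7615 < 1 (blueshift), so the source is approaching.
λ'/λ₀ = √((1 − β)/(1 + β)) for an approaching source ⇒ β = (1 − r²)/(1 + r²) with r = λ'/λ₀.
β = (1 − 0.5798)/(1 + 0.5798) ≈ 0.266.

0.266c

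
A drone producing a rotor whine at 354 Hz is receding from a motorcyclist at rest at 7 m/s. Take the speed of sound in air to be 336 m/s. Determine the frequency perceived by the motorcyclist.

347 Hz

Only the source moves, away from the listener, so f' = f · v/(v + v_s).
f' = 354 × 336/(336 + 7) = 354 × 336/343 ≈ 347 Hz.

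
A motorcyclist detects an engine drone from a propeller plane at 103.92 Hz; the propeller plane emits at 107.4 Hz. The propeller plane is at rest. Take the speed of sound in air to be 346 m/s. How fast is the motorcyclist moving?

f' < f, so the motorcyclist is receding.
f' = f · (v − v_o)/v ⇒ v_o = v · |f'/f − 1|.
v_o = 346 × |103.92/107.4 − 1| = 346 × 0.0324 ≈ 11.2 m/s.

11.2 m/s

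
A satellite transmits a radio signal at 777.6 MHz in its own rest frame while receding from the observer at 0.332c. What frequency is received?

Relativistic Doppler for frequency: f' = f₀ · √((1 − β)/(1 + β)).
f' = 777.6 × √(0.6680/1.3320) = 777.6 × 0.70817 ≈ 550.7 MHz.

550.7 MHz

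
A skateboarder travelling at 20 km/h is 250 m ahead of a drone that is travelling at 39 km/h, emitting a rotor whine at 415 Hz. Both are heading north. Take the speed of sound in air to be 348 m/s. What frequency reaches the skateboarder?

39 km/h = 10.83 m/s; 20 km/h = 5.556 m/s.
The skateboarder is ahead, so the drone is moving toward it while the skateboarder is moving away from the drone.
General Doppler shift: f' = f · (v − v_o)/(v − v_s).
f' = 415 × (348 − 5.556)/(348 − 10.83) = 415 × 342.44/337.17 ≈ 421 Hz.

421 Hz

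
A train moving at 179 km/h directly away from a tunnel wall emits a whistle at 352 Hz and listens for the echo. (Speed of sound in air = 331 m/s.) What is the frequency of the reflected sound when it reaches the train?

179 km/h = 49.72 m/s.
The tunnel wall receives the sound from a moving source: f₁ = f₀ · v/(v + v_e) = 352 × 331/380.72 ≈ 306 Hz.
On the return leg the train is a moving observer: f₂ = f₁ · (v − v_e)/v = 306 × 281.28/331 ≈ 260 Hz.
Equivalently f₂ = f₀ · (v − v_e)/(v + v_e).

260 Hz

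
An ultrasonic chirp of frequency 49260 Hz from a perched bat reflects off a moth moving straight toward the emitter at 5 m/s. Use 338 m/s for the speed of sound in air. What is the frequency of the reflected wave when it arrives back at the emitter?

50739 Hz

At the moth (a moving observer), f₁ = f₀ · (v + u)/v = 49260 × 343/338 ≈ 49989 Hz.
On reflection it acts as a source moving toward the stationary detector: f₂ = f₁ · v/(v − u) = 49989 × 338/333 ≈ 50739 Hz.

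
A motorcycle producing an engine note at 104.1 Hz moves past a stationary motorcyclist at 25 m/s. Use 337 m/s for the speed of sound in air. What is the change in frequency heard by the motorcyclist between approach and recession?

15.5 Hz

Approaching: f₁ = f · v/(v − v_s) = 104.1 × 337/312 ≈ 112.4 Hz.
Receding: f₂ = f · v/(v + v_s) = 104.1 × 337/362 ≈ 96.9 Hz.
Drop: f₁ − f₂ = 2f·v·v_s/(v² − v_s²) = 2 × 104.1 × 337 × 25/(337² − 25²) ≈ 15.5 Hz.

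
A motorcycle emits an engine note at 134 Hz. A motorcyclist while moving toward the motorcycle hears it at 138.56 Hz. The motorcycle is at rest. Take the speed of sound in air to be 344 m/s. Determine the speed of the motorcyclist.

11.7 m/s

f' = f · (v + v_o)/v ⇒ v_o = v · |f'/f − 1|.
v_o = 344 × |138.56/134 − 1| = 344 × 0.03403 ≈ 11.7 m/s.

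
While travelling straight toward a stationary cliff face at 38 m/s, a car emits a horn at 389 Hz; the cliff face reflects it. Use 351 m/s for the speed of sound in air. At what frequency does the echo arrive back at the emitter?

483 Hz

The cliff face receives the sound from a moving source: f₁ = f₀ · v/(v − v_e) = 389 × 351/313 ≈ 436 Hz.
On the return leg the car is a moving observer: f₂ = f₁ · (v + v_e)/v = 436 × 389/351 ≈ 483 Hz.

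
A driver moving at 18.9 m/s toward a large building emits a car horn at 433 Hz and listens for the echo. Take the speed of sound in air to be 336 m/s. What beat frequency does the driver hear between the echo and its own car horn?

51.6 Hz

The large building receives the sound from a moving source: f₁ = f₀ · v/(v − v_e) = 433 × 336/317.1 ≈ 458.8 Hz.
On the return leg the driver is a moving observer: f₂ = f₁ · (v + v_e)/v = 458.8 × 354.9/336 ≈ 484.6 Hz.
Beat against the emitted tone: |f₂ − f₀| = 2v_e·f₀/(v − v_e) = 2 × 18.9 × 433/317.1 ≈ 51.6 Hz.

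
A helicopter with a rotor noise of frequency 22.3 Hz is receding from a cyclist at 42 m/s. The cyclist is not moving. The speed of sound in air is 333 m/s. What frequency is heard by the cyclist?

Moving source, stationary observer: f' = f · v/(v + v_s) since the source is receding.
f' = 22.3 × 333/(333 + 42) = 22.3 × 333/375 ≈ 19.8 Hz.

19.8 Hz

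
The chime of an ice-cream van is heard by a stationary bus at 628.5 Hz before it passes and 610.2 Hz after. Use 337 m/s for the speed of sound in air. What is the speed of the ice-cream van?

f₁/f₂ = (v + v_s)/(v − v_s), so v_s = v · (f₁ − f₂)/(f₁ + f₂).
v_s = 337 × (628.5 − 610.2)/(628.5 + 610.2) = 337 × 18.3/1238.7 ≈ 5.0 m/s.

5.0 m/s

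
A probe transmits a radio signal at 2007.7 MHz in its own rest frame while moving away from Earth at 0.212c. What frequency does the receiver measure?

1618.9 MHz

Relativistic Doppler for frequency: f' = f₀ · √((1 − β)/(1 + β)).
f' = 2007.7 × √(0.7880/1.2120) = 2007.7 × 0.80633 ≈ 1618.9 MHz.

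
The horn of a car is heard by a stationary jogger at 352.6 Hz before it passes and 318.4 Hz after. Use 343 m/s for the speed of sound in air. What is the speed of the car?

f₁/f₂ = (v + v_s)/(v − v_s), so v_s = v · (f₁ − f₂)/(f₁ + f₂).
v_s = 343 × (352.6 − 318.4)/(352.6 + 318.4) = 343 × 34.2/671.0 ≈ 17.5 m/s.

17.5 m/s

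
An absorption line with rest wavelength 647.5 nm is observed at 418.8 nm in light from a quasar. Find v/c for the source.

λ'/λ₀ = 0.6468 < 1 (blueshift), so the source is approaching.
λ'/λ₀ = √((1 − β)/(1 + β)) for an approaching source ⇒ β = (1 − r²)/(1 + r²) with r = λ'/λ₀.
β = (1 − 0.4183)/(1 + 0.4183) ≈ 0.410.

0.410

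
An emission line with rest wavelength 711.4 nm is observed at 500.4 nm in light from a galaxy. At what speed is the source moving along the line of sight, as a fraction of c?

0.338c

λ'/λ₀ = 0.7034 < 1 (blueshift), so the source is approaching.
λ'/λ₀ = √((1 − β)/(1 + β)) for an approaching source ⇒ β = (1 − r²)/(1 + r²) with r = λ'/λ₀.
β = (1 − 0.4948)/(1 + 0.4948) ≈ 0.338.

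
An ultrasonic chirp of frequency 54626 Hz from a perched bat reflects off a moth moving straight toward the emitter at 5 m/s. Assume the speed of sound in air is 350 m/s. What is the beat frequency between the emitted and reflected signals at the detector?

The moth first receives the wave as a moving observer: f₁ = f₀ · (v + u)/v = 54626 × (350 + 5)/350 ≈ 55406 Hz.
On reflection it acts as a source moving toward the stationary detector: f₂ = f₁ · v/(v − u) = 55406 × 350/345 ≈ 56209 Hz.
Beat frequency: |f₂ − f₀| = 2u·f₀/(v − u) = 2 × 5 × 54626/345 ≈ 1583 Hz.

1583 Hz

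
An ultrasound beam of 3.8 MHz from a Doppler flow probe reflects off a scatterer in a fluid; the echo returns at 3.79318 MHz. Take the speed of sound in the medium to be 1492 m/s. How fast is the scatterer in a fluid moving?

1.34 m/s

Double Doppler shift off a moving reflector: f₂ = f₀ · (v + u)/(v − u) (u > 0 toward emitter).
Rearranging, u = v · (f₂ − f₀)/(f₂ + f₀) = 1492 × -0.00682/7.59318 ≈ -1.34 m/s.
So the scatterer in a fluid is moving at 1.34 m/s away from the emitter.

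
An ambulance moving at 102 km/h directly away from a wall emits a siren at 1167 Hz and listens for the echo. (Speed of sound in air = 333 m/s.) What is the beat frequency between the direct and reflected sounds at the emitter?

102 km/h = 28.33 m/s.
The wall receives the sound from a moving source: f₁ = f₀ · v/(v + v_e) = 1167 × 333/361.33 ≈ 1075.5 Hz.
On the return leg the ambulance is a moving observer: f₂ = f₁ · (v − v_e)/v = 1075.5 × 304.67/333 ≈ 984.0 Hz.
Beat against the emitted tone: |f₂ − f₀| = 2v_e·f₀/(v + v_e) = 2 × 28.33 × 1167/361.33 ≈ 183 Hz.

183 Hz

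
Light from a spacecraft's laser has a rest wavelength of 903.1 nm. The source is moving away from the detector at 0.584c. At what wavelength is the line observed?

1762.2 nm

Relativistic Doppler for wavelength: λ' = λ₀ · √((1 + β)/(1 − β)).
λ' = 903.1 × √(1.5840/0.4160) = 903.1 × 1.95133 ≈ 1762.2 nm.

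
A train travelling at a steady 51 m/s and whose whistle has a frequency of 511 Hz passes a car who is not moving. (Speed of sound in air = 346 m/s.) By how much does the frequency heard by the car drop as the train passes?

154 Hz

Approaching: f₁ = f · v/(v − v_s) = 511 × 346/295 ≈ 599 Hz.
Receding: f₂ = f · v/(v + v_s) = 511 × 346/397 ≈ 445 Hz.
Drop: f₁ − f₂ = 2f·v·v_s/(v² − v_s²) = 2 × 511 × 346 × 51/(346² − 51²) ≈ 154 Hz.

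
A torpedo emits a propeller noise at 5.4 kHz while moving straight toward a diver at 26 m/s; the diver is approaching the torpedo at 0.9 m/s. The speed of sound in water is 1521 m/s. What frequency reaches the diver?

5.50 kHz

Both move, so f' = f · (v + v_o)/(v − v_s).
f' = 5.4 × (1521 + 0.9)/(1521 − 26) = 5.4 × 1521.9/1495 ≈ 5.50 kHz.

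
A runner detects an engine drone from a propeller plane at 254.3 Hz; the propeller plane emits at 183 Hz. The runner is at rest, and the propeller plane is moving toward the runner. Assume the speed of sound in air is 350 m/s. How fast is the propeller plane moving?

98 m/s

f' = f · v/(v − v_s) ⇒ v_s = v · |1 − f/f'|.
v_s = 350 × |1 − 183/254.3| = 350 × 0.2804 ≈ 98 m/s.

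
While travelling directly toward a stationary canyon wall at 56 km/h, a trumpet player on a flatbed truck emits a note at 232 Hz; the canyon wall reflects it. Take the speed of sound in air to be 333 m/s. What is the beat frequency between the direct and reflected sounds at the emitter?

56 km/h = 15.56 m/s.
The canyon wall receives the sound from a moving source: f₁ = f₀ · v/(v − v_e) = 232 × 333/317.44 ≈ 243.4 Hz.
On the return leg the trumpet player on a flatbed truck is a moving observer: f₂ = f₁ · (v + v_e)/v = 243.4 × 348.56/333 ≈ 254.7 Hz.
Beat against the emitted tone: |f₂ − f₀| = 2v_e·f₀/(v − v_e) = 2 × 15.56 × 232/317.44 ≈ 22.7 Hz.

22.7 Hz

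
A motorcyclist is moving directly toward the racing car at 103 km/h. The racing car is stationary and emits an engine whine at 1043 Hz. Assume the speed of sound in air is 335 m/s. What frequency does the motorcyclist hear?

1132 Hz

103 km/h = 28.61 m/s.
Only the observer moves, toward the source, so f' = f · (v + v_o)/v.
f' = 1043 × (335 + 28.61)/335 = 1043 × 363.61/335 ≈ 1132 Hz.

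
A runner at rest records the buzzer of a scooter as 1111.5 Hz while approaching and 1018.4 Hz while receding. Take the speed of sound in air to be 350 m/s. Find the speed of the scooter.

15.3 m/s

f₁/f₂ = (v + v_s)/(v − v_s), so v_s = v · (f₁ − f₂)/(f₁ + f₂).
v_s = 350 × (1111.5 − 1018.4)/(1111.5 + 1018.4) = 350 × 93.1/2129.9 ≈ 15.3 m/s.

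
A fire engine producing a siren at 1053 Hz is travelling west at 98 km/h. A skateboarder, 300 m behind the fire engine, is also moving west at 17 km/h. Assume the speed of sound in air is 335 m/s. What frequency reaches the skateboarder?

98 km/h = 27.22 m/s; 17 km/h = 4.722 m/s.
The skateboarder is behind, so the fire engine is moving away from it while the skateboarder is moving toward the fire engine.
Both move, so f' = f · (v + v_o)/(v + v_s).
f' = 1053 × (335 + 4.722)/(335 + 27.22) = 1053 × 339.72/362.22 ≈ 988 Hz.

988 Hz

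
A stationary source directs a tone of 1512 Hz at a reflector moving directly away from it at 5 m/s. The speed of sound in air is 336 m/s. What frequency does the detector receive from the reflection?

The reflector first receives the wave as a moving observer: f₁ = f₀ · (v − u)/v = 1512 × (336 − 5)/336 ≈ 1490 Hz.
On reflection it acts as a source moving away from the stationary detector: f₂ = f₁ · v/(v + u) = 1490 × 336/341 ≈ 1468 Hz.

1468 Hz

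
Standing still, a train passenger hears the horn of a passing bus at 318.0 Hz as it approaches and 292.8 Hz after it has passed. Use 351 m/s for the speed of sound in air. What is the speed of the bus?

f₁/f₂ = (v + v_s)/(v − v_s), so v_s = v · (f₁ − f₂)/(f₁ + f₂).
v_s = 351 × (318.0 − 292.8)/(318.0 + 292.8) = 351 × 25.2/610.8 ≈ 14.5 m/s.

14.5 m/s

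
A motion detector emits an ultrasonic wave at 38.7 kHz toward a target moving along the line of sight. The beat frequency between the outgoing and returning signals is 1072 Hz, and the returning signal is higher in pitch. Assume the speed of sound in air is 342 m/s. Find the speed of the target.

4.7 m/s

Double Doppler shift off a moving reflector: f₂ = f₀ · (v + u)/(v − u) (u > 0 toward emitter).
Returning signal is higher, so f₂ = f₀ + Δf = 38700 + 1072 = 39772 Hz.
Rearranging, u = v · (f₂ − f₀)/(f₂ + f₀) = 342 × 1072/78472 ≈ 4.7 m/s.
So the target is moving at 4.7 m/s toward the emitter.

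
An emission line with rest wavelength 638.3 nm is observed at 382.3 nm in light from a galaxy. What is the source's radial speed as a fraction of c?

λ'/λ₀ = 0.5989 < 1 (blueshift), so the source is approaching.
λ'/λ₀ = √((1 − β)/(1 + β)) for an approaching source ⇒ β = (1 − r²)/(1 + r²) with r = λ'/λ₀.
β = (1 − 0.3587)/(1 + 0.3587) ≈ 0.472.

0.472c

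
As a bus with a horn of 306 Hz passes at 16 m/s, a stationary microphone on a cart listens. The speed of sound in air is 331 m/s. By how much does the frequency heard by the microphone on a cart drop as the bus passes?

Approaching: f₁ = f · v/(v − v_s) = 306 × 331/315 ≈ 321.5 Hz.
Receding: f₂ = f · v/(v + v_s) = 306 × 331/347 ≈ 291.9 Hz.
Drop: f₁ − f₂ = 2f·v·v_s/(v² − v_s²) = 2 × 306 × 331 × 16/(331² − 16²) ≈ 29.7 Hz.

29.7 Hz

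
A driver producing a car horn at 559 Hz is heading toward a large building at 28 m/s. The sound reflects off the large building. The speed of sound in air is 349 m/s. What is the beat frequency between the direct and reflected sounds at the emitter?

The large building receives the sound from a moving source: f₁ = f₀ · v/(v − v_e) = 559 × 349/321 ≈ 607.8 Hz.
On the return leg the driver is a moving observer: f₂ = f₁ · (v + v_e)/v = 607.8 × 377/349 ≈ 656.5 Hz.
Equivalently f₂ = f₀ · (v + v_e)/(v − v_e).
Beat against the emitted tone: |f₂ − f₀| = 2v_e·f₀/(v − v_e) = 2 × 28 × 559/321 ≈ 98 Hz.

98 Hz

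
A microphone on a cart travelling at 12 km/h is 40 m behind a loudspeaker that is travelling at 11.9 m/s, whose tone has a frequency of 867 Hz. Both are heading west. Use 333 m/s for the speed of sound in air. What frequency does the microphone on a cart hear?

12 km/h = 3.333 m/s.
The microphone on a cart is behind, so the loudspeaker is moving away from it while the microphone on a cart is moving toward the loudspeaker.
With source receding and observer approaching, f' = f · (v + v_o)/(v + v_s).
f' = 867 × (333 + 3.333)/(333 + 11.9) = 867 × 336.33/344.9 ≈ 845 Hz.

845 Hz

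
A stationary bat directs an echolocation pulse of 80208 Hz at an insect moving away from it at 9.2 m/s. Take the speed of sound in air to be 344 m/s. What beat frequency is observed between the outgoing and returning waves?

The insect first receives the wave as a moving observer: f₁ = f₀ · (v − u)/v = 80208 × (344 − 9.2)/344 ≈ 78063 Hz.
On reflection it acts as a source moving away from the stationary detector: f₂ = f₁ · v/(v + u) = 78063 × 344/353.2 ≈ 76030 Hz.
Equivalently f₂ = f₀ · (v − u)/(v + u).
Beat frequency: |f₂ − f₀| = 2u·f₀/(v + u) = 2 × 9.2 × 80208/353.2 ≈ 4178 Hz.

4178 Hz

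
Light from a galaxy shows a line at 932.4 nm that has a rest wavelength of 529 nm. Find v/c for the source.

0.513

λ'/λ₀ = 1.7626 > 1 (redshift), so the source is receding.
λ'/λ₀ = √((1 + β)/(1 − β)) for a receding source ⇒ β = (r² − 1)/(r² + 1) with r = λ'/λ₀.
β = (3.1067 − 1)/(3.1067 + 1) ≈ 0.513.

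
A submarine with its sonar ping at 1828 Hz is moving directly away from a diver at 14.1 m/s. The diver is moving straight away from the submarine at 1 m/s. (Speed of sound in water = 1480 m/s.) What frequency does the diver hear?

General Doppler shift: f' = f · (v − v_o)/(v + v_s).
f' = 1828 × (1480 − 1)/(1480 + 14.1) = 1828 × 1479/1494.1 ≈ 1810 Hz.

1810 Hz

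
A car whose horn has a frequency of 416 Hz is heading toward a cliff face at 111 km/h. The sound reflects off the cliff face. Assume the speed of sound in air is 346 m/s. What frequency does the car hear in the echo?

111 km/h = 30.83 m/s.
The cliff face receives the sound from a moving source: f₁ = f₀ · v/(v − v_e) = 416 × 346/315.17 ≈ 457 Hz.
On the return leg the car is a moving observer: f₂ = f₁ · (v + v_e)/v = 457 × 376.83/346 ≈ 497 Hz.

497 Hz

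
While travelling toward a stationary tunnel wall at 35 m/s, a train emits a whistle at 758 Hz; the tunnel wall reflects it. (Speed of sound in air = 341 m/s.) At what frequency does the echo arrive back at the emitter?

The tunnel wall receives the sound from a moving source: f₁ = f₀ · v/(v − v_e) = 758 × 341/306 ≈ 845 Hz.
On the return leg the train is a moving observer: f₂ = f₁ · (v + v_e)/v = 845 × 376/341 ≈ 931 Hz.
Equivalently f₂ = f₀ · (v + v_e)/(v − v_e).

931 Hz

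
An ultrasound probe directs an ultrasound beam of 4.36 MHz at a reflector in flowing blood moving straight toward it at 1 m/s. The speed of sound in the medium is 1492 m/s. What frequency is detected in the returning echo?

The reflector in flowing blood first receives the wave as a moving observer: f₁ = f₀ · (v + u)/v = 4.36 × (1492 + 1)/1492 ≈ 4.363 MHz.
On reflection it acts as a source moving toward the stationary detector: f₂ = f₁ · v/(v − u) = 4.363 × 1492/1491 ≈ 4.366 MHz.

4.366 MHz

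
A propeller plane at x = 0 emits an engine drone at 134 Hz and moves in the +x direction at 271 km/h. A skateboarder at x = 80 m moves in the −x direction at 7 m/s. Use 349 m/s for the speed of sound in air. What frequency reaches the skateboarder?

174 Hz

271 km/h = 75.28 m/s.
The observer lies on the +x side, so the source is heading toward the observer and the observer is heading toward the source.
Both move, so f' = f · (v + v_o)/(v − v_s).
f' = 134 × (349 + 7)/(349 − 75.28) = 134 × 356/273.72 ≈ 174 Hz.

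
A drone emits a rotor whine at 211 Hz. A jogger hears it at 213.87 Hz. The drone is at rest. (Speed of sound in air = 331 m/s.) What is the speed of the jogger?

f' > f, so the jogger is approaching.
f' = f · (v + v_o)/v ⇒ v_o = v · |f'/f − 1|.
v_o = 331 × |213.87/211 − 1| = 331 × 0.0136 ≈ 4.5 m/s.

4.5 m/s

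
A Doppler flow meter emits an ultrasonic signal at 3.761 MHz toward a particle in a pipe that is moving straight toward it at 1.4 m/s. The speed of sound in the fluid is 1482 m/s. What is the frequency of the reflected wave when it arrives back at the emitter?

The particle in a pipe first receives the wave as a moving observer: f₁ = f₀ · (v + u)/v = 3.761 × (1482 + 1.4)/1482 ≈ 3.765 MHz.
On reflection it acts as a source moving toward the stationary detector: f₂ = f₁ · v/(v − u) = 3.765 × 1482/1480.6 ≈ 3.768 MHz.
Equivalently f₂ = f₀ · (v + u)/(v − u).

3.768 MHz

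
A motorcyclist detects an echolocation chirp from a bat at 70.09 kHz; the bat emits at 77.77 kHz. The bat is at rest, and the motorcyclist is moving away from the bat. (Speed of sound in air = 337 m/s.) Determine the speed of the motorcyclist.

33 m/s

f' = f · (v − v_o)/v ⇒ v_o = v · |f'/f − 1|.
v_o = 337 × |70.09/77.77 − 1| = 337 × 0.09875 ≈ 33 m/s.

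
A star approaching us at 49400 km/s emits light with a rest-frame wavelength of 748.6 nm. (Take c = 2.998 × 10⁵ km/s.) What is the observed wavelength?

633.9 nm

β = v/c = 49400/299800 = 0.1648.
Relativistic Doppler for wavelength: λ' = λ₀ · √((1 − β)/(1 + β)).
λ' = 748.6 × √(0.8352/1.1648) = 748.6 × 0.84680 ≈ 633.9 nm.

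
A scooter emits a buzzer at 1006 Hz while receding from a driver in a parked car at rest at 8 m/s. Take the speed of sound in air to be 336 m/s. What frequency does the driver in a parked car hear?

With the source moving away from a stationary observer, f' = f · v/(v + v_s).
f' = 1006 × 336/(336 + 8) = 1006 × 336/344 ≈ 983 Hz.

983 Hz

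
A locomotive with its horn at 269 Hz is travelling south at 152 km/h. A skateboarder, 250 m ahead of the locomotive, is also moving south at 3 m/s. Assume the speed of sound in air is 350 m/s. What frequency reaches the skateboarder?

303 Hz

152 km/h = 42.22 m/s.
The skateboarder is ahead, so the locomotive is moving toward it while the skateboarder is moving away from the locomotive.
Both move, so f' = f · (v − v_o)/(v − v_s).
f' = 269 × (350 − 3)/(350 − 42.22) = 269 × 347/307.78 ≈ 303 Hz.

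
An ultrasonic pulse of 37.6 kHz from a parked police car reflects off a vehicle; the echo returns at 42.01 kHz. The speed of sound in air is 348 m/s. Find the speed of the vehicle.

Double Doppler shift off a moving reflector: f₂ = f₀ · (v + u)/(v − u) (u > 0 toward emitter).
Rearranging, u = v · (f₂ − f₀)/(f₂ + f₀) = 348 × 4.41/79.61 ≈ 19.3 m/s.
So the vehicle is moving at 19.3 m/s toward the emitter.

19.3 m/s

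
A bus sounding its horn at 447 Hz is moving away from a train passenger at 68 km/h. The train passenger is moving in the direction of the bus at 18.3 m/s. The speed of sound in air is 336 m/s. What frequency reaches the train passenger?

68 km/h = 18.89 m/s.
General Doppler shift: f' = f · (v + v_o)/(v + v_s).
f' = 447 × (336 + 18.3)/(336 + 18.89) = 447 × 354.3/354.89 ≈ 446 Hz.

446 Hz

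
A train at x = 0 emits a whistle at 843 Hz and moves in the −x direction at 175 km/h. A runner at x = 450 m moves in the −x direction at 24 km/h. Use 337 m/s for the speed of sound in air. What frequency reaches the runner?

175 km/h = 48.61 m/s; 24 km/h = 6.667 m/s.
The observer lies on the +x side, so the source is heading away from the observer and the observer is heading toward the source.
With source receding and observer approaching, f' = f · (v + v_o)/(v + v_s).
f' = 843 × (337 + 6.667)/(337 + 48.61) = 843 × 343.67/385.61 ≈ 751 Hz.

751 Hz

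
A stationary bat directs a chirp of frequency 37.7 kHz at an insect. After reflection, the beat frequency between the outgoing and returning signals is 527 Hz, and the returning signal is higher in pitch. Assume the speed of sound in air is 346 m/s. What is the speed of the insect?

Double Doppler shift off a moving reflector: f₂ = f₀ · (v + u)/(v − u) (u > 0 toward emitter).
Returning signal is higher, so f₂ = f₀ + Δf = 37700 + 527 = 38227 Hz.
Rearranging, u = v · (f₂ − f₀)/(f₂ + f₀) = 346 × 527/75927 ≈ 2.40 m/s.
So the insect is moving at 2.40 m/s toward the emitter.

2.40 m/s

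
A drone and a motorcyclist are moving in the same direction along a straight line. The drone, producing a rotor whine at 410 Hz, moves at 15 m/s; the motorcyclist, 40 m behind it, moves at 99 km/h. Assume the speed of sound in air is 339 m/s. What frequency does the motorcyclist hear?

424 Hz

99 km/h = 27.5 m/s.
The motorcyclist is behind, so the drone is moving away from it while the motorcyclist is moving toward the drone.
Both move, so f' = f · (v + v_o)/(v + v_s).
f' = 410 × (339 + 27.5)/(339 + 15) = 410 × 366.5/354 ≈ 424 Hz.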